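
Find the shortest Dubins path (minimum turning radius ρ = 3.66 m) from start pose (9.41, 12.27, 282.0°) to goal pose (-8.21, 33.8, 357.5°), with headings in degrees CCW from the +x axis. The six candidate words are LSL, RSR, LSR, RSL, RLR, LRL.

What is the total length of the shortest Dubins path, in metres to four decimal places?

Let ψ = atan2(Δy, Δx) = atan2(21.53, -17.62) = 129.2967° be the start→goal bearing.
Normalize: d = |goal − start| / ρ = 27.820951/3.66 = 7.601353, α = (θ_start − ψ) mod 360° = 152.7033° = 2.665176 rad, β = (θ_goal − ψ) mod 360° = 228.2033° = 3.982900 rad.
Common terms: sin α = 0.458598, cos α = -0.888644, sin β = -0.745515, cos β = -0.666489, cos(α−β) = 0.250380, d² = 57.780562. Work in radians in the unit-radius frame; every candidate has L = ρ·(t + p + q).
LSL: p² = 2 + d² − 2cos(α−β) + 2d(sin α − sin β) = 77.585571; p = √p² = 8.808267; φ = atan2(cos β − cos α, d + sin α − sin β) = 0.025224 rad; t = (φ − α) mod 2π = 3.643233 rad, q = (β − φ) mod 2π = 3.957676 rad → L = 3.66·(3.643233 + 8.808267 + 3.957676) = 3.66·16.409176 = 60.057584 m
RSR: p² = 2 + d² − 2cos(α−β) + 2d(sin β − sin α) = 40.974034; p = √p² = 6.401096; φ = atan2(cos α − cos β, d − sin α + sin β) = -0.034713 rad; t = (α − φ) mod 2π = 2.699889 rad, q = (φ − β) mod 2π = 2.265573 rad → L = 3.66·(2.699889 + 6.401096 + 2.265573) = 3.66·11.366558 = 41.601602 m
LSR: p² = d² − 2 + 2cos(α−β) + 2d(sin α + sin β) = 51.919403; p = √p² = 7.205512; φ = atan2(−cos α − cos β, d + sin α + sin β) − atan2(−2, p) = 0.480242 rad; t = (φ − α) mod 2π = 4.098251 rad, q = (φ − β) mod 2π = 2.780527 rad → L = 3.66·(4.098251 + 7.205512 + 2.780527) = 3.66·14.084290 = 51.548501 m
RSL: p² = d² − 2 + 2cos(α−β) − 2d(sin α + sin β) = 60.643242; p = √p² = 7.787377; φ = atan2(cos α + cos β, d − sin α − sin β) − atan2(2, p) = -0.446041 rad; t = (α − φ) mod 2π = 3.111218 rad, q = (β − φ) mod 2π = 4.428941 rad → L = 3.66·(3.111218 + 7.787377 + 4.428941) = 3.66·15.327536 = 56.098782 m
RLR: c = (6 − d² + 2cos(α−β) + 2d(sin α − sin β))/8 = -4.121754, |c| > 1 → infeasible
LRL: c = (6 − d² + 2cos(α−β) − 2d(sin α − sin β))/8 = -8.698196, |c| > 1 → infeasible
Shortest: RSR with L = 41.601602 m ≈ 41.6016 m

41.6016 m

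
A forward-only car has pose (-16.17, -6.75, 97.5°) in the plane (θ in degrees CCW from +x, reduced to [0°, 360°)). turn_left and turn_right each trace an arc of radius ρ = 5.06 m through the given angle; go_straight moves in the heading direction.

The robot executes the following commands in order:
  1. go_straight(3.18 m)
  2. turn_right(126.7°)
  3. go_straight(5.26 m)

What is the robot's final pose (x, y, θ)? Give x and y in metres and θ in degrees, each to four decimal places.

(-4.5082, -1.0859, 330.8000°)

set_pose: (x, y, θ) = (-16.1700, -6.7500, 97.5000°), ρ = 5.06
go_straight(3.18): x += 3.18·cos θ, y += 3.18·sin θ → (-16.5851, -3.5972, 97.5000°)
turn_right(126.7°): centre at ρ to the right, rotate −126.7° → (-9.0998, 1.4802, -29.2000° ≡ 330.8000°)
go_straight(5.26): x += 5.26·cos θ, y += 5.26·sin θ → (-4.5082, -1.0859, 330.8000°)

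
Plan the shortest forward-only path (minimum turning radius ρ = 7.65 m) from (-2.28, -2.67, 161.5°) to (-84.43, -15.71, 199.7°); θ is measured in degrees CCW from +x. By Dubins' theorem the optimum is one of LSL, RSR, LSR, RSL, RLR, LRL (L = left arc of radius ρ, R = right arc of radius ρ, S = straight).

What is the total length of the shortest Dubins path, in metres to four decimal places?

83.3298 m

Let ψ = atan2(Δy, Δx) = atan2(-13.04, -82.15) = -170.9805° be the start→goal bearing.
Normalize: d = |goal − start| / ρ = 83.178507/7.65 = 10.873008, α = (θ_start − ψ) mod 360° = 332.4805° = 5.802879 rad, β = (θ_goal − ψ) mod 360° = 10.6805° = 0.186409 rad.
Common terms: sin α = -0.462051, cos α = 0.886853, sin β = 0.185332, cos β = 0.982676, cos(α−β) = 0.785857, d² = 118.222292. Work in radians in the unit-radius frame; every candidate has L = ρ·(t + p + q).
LSL: p² = 2 + d² − 2cos(α−β) + 2d(sin α − sin β) = 104.572587; p = √p² = 10.226074; φ = atan2(cos β − cos α, d + sin α − sin β) = 0.009371 rad; t = (φ − α) mod 2π = 0.489677 rad, q = (β − φ) mod 2π = 0.177039 rad → L = 7.65·(0.489677 + 10.226074 + 0.177039) = 7.65·10.892790 = 83.329841 m
RSR: p² = 2 + d² − 2cos(α−β) + 2d(sin β − sin α) = 132.728570; p = √p² = 11.520789; φ = atan2(cos α − cos β, d − sin α + sin β) = -0.008317 rad; t = (α − φ) mod 2π = 5.811196 rad, q = (φ − β) mod 2π = 6.088459 rad → L = 7.65·(5.811196 + 11.520789 + 6.088459) = 7.65·23.420443 = 179.166392 m
LSR: p² = d² − 2 + 2cos(α−β) + 2d(sin α + sin β) = 111.776459; p = √p² = 10.572439; φ = atan2(−cos α − cos β, d + sin α + sin β) − atan2(−2, p) = 0.012327 rad; t = (φ − α) mod 2π = 0.492633 rad, q = (φ − β) mod 2π = 6.109103 rad → L = 7.65·(0.492633 + 10.572439 + 6.109103) = 7.65·17.174174 = 131.382434 m
RSL: p² = d² − 2 + 2cos(α−β) − 2d(sin α + sin β) = 123.811553; p = √p² = 11.127064; φ = atan2(cos α + cos β, d − sin α − sin β) − atan2(2, p) = -0.011713 rad; t = (α − φ) mod 2π = 5.814592 rad, q = (β − φ) mod 2π = 0.198123 rad → L = 7.65·(5.814592 + 11.127064 + 0.198123) = 7.65·17.139779 = 131.119309 m
RLR: c = (6 − d² + 2cos(α−β) + 2d(sin α − sin β))/8 = -15.591071, |c| > 1 → infeasible
LRL: c = (6 − d² + 2cos(α−β) − 2d(sin α − sin β))/8 = -12.071573, |c| > 1 → infeasible
Shortest: LSL with L = 83.329841 m ≈ 83.3298 m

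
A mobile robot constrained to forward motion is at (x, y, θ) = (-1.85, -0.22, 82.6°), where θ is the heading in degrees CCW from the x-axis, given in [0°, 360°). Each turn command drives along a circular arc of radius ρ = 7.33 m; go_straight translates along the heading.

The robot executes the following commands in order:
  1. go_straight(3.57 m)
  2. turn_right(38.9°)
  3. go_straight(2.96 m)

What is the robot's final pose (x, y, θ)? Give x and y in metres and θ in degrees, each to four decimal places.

set_pose: (x, y, θ) = (-1.8500, -0.2200, 82.6000°), ρ = 7.33
go_straight(3.57): x += 3.57·cos θ, y += 3.57·sin θ → (-1.3902, 3.3203, 82.6000°)
turn_right(38.9°): centre at ρ to the right, rotate −38.9° → (0.8146, 7.6755, 43.7000°)
go_straight(2.96): x += 2.96·cos θ, y += 2.96·sin θ → (2.9546, 9.7206, 43.7000°)

(2.9546, 9.7206, 43.7000°)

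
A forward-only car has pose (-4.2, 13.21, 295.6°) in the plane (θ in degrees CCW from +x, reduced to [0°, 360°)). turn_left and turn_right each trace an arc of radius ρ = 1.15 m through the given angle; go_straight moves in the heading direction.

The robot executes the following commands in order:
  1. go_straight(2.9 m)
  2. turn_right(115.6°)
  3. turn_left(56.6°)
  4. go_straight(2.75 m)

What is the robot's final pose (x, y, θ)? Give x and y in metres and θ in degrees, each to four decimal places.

set_pose: (x, y, θ) = (-4.2000, 13.2100, 295.6000°), ρ = 1.15
go_straight(2.9): x += 2.9·cos θ, y += 2.9·sin θ → (-2.9470, 10.5947, 295.6000°)
turn_right(115.6°): centre at ρ to the right, rotate −115.6° → (-3.9841, 8.9478, 180.0000°)
turn_left(56.6°): centre at ρ to the left, rotate +56.6° → (-4.9441, 8.4308, 236.6000°)
go_straight(2.75): x += 2.75·cos θ, y += 2.75·sin θ → (-6.4580, 6.1350, 236.6000°)

(-6.4580, 6.1350, 236.6000°)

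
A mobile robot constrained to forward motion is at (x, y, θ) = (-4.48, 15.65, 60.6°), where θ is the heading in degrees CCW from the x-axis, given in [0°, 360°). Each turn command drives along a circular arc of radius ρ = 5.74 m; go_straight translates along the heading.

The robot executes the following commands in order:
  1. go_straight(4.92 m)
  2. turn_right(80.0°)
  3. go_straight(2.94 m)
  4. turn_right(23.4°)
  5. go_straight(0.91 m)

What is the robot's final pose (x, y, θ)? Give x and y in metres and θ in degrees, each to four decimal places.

set_pose: (x, y, θ) = (-4.4800, 15.6500, 60.6000°), ρ = 5.74
go_straight(4.92): x += 4.92·cos θ, y += 4.92·sin θ → (-2.0648, 19.9364, 60.6000°)
turn_right(80.0°): centre at ρ to the right, rotate −80.0° → (4.8426, 22.5327, -19.4000° ≡ 340.6000°)
go_straight(2.94): x += 2.94·cos θ, y += 2.94·sin θ → (7.6157, 21.5561, 340.6000°)
turn_right(23.4°): centre at ρ to the right, rotate −23.4° → (9.6091, 20.3536, 317.2000°)
go_straight(0.91): x += 0.91·cos θ, y += 0.91·sin θ → (10.2768, 19.7353, 317.2000°)

(10.2768, 19.7353, 317.2000°)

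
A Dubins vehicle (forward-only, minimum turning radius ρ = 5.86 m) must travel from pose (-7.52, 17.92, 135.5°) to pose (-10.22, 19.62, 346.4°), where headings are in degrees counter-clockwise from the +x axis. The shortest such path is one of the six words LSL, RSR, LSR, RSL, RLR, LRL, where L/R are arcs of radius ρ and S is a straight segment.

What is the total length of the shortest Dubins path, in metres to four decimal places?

Let ψ = atan2(Δy, Δx) = atan2(1.70, -2.70) = 147.8043° be the start→goal bearing.
Normalize: d = |goal − start| / ρ = 3.190611/5.86 = 0.544473, α = (θ_start − ψ) mod 360° = 347.6957° = 6.068435 rad, β = (θ_goal − ψ) mod 360° = 198.5957° = 3.466149 rad.
Common terms: sin α = -0.213103, cos α = 0.977030, sin β = -0.318889, cos β = -0.947792, cos(α−β) = -0.858065, d² = 0.296451. Work in radians in the unit-radius frame; every candidate has L = ρ·(t + p + q).
LSL: p² = 2 + d² − 2cos(α−β) + 2d(sin α − sin β) = 4.127775; p = √p² = 2.031693; φ = atan2(cos β − cos α, d + sin α − sin β) = -1.245006 rad; t = (φ − α) mod 2π = 5.252929 rad, q = (β − φ) mod 2π = 4.711156 rad → L = 5.86·(5.252929 + 2.031693 + 4.711156) = 5.86·11.995777 = 70.295256 m
RSR: p² = 2 + d² − 2cos(α−β) + 2d(sin β − sin α) = 3.897386; p = √p² = 1.974180; φ = atan2(cos α − cos β, d − sin α + sin β) = 1.346713 rad; t = (α − φ) mod 2π = 4.721722 rad, q = (φ − β) mod 2π = 4.163749 rad → L = 5.86·(4.721722 + 1.974180 + 4.163749) = 5.86·10.859651 = 63.637555 m
LSR: p² = d² − 2 + 2cos(α−β) + 2d(sin α + sin β) = -3.998989 < 0 → infeasible
RSL: p² = d² − 2 + 2cos(α−β) − 2d(sin α + sin β) = -2.840369 < 0 → infeasible
RLR: c = (6 − d² + 2cos(α−β) + 2d(sin α − sin β))/8 = 0.512827; p = 2π − arccos c = 5.250863 rad; φ = atan2(cos α − cos β, d − sin α + sin β) = 1.346713 rad; t = (α − φ + p/2) mod 2π = 1.063968 rad, q = (α − β − t + p) mod 2π = 0.505995 rad → L = 5.86·(1.063968 + 5.250863 + 0.505995) = 5.86·6.820827 = 39.970047 m
LRL: c = (6 − d² + 2cos(α−β) − 2d(sin α − sin β))/8 = 0.484028; p = 2π − arccos c = 5.217641 rad; φ = atan2(cos β − cos α, d + sin α − sin β) = -1.245006 rad; t = (φ − α + p/2) mod 2π = 1.578564 rad, q = (β − α − t + p) mod 2π = 1.036791 rad → L = 5.86·(1.578564 + 5.217641 + 1.036791) = 5.86·7.832996 = 45.901358 m
Shortest: RLR with L = 39.970047 m ≈ 39.9700 m

39.9700 m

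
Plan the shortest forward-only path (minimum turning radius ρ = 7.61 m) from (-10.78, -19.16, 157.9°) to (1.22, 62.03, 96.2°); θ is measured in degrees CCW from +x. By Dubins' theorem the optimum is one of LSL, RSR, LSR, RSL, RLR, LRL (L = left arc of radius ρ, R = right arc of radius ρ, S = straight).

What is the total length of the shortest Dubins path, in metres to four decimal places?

85.0873 m

Let ψ = atan2(Δy, Δx) = atan2(81.19, 12.00) = 81.5925° be the start→goal bearing.
Normalize: d = |goal − start| / ρ = 82.072018/7.61 = 10.784759, α = (θ_start − ψ) mod 360° = 76.3075° = 1.331818 rad, β = (θ_goal − ψ) mod 360° = 14.6075° = 0.254950 rad.
Common terms: sin α = 0.971580, cos α = 0.236710, sin β = 0.252197, cos β = 0.967676, cos(α−β) = 0.474088, d² = 116.311032. Work in radians in the unit-radius frame; every candidate has L = ρ·(t + p + q).
LSL: p² = 2 + d² − 2cos(α−β) + 2d(sin α − sin β) = 132.879615; p = √p² = 11.527342; φ = atan2(cos β − cos α, d + sin α − sin β) = 0.063454 rad; t = (φ − α) mod 2π = 5.014822 rad, q = (β − φ) mod 2π = 0.191495 rad → L = 7.61·(5.014822 + 11.527342 + 0.191495) = 7.61·16.733659 = 127.343147 m
RSR: p² = 2 + d² − 2cos(α−β) + 2d(sin β − sin α) = 101.846095; p = √p² = 10.091883; φ = atan2(cos α − cos β, d − sin α + sin β) = -0.072495 rad; t = (α − φ) mod 2π = 1.404312 rad, q = (φ − β) mod 2π = 5.955741 rad → L = 7.61·(1.404312 + 10.091883 + 5.955741) = 7.61·17.451936 = 132.809234 m
LSR: p² = d² − 2 + 2cos(α−β) + 2d(sin α + sin β) = 141.655484; p = √p² = 11.901911; φ = atan2(−cos α − cos β, d + sin α + sin β) − atan2(−2, p) = 0.066525 rad; t = (φ − α) mod 2π = 5.017893 rad, q = (φ − β) mod 2π = 6.094761 rad → L = 7.61·(5.017893 + 11.901911 + 6.094761) = 7.61·23.014564 = 175.140834 m
RSL: p² = d² − 2 + 2cos(α−β) − 2d(sin α + sin β) = 88.862932; p = √p² = 9.426714; φ = atan2(cos α + cos β, d − sin α − sin β) − atan2(2, p) = -0.083754 rad; t = (α − φ) mod 2π = 1.415572 rad, q = (β − φ) mod 2π = 0.338704 rad → L = 7.61·(1.415572 + 9.426714 + 0.338704) = 7.61·11.180989 = 85.087327 m
RLR: c = (6 − d² + 2cos(α−β) + 2d(sin α − sin β))/8 = -11.730762, |c| > 1 → infeasible
LRL: c = (6 − d² + 2cos(α−β) − 2d(sin α − sin β))/8 = -15.609952, |c| > 1 → infeasible
Shortest: RSL with L = 85.087327 m ≈ 85.0873 m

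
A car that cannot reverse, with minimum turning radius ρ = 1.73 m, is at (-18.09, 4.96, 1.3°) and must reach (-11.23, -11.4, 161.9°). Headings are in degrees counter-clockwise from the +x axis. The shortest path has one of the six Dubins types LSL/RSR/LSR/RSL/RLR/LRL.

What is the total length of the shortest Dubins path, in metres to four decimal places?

20.9466 m

Let ψ = atan2(Δy, Δx) = atan2(-16.36, 6.86) = -67.2509° be the start→goal bearing.
Normalize: d = |goal − start| / ρ = 17.740045/1.73 = 10.254361, α = (θ_start − ψ) mod 360° = 68.5509° = 1.196440 rad, β = (θ_goal − ψ) mod 360° = 229.1509° = 3.999438 rad.
Common terms: sin α = 0.930743, cos α = 0.365674, sin β = -0.756435, cos β = -0.654068, cos(α−β) = -0.943223, d² = 105.151926. Work in radians in the unit-radius frame; every candidate has L = ρ·(t + p + q).
LSL: p² = 2 + d² − 2cos(α−β) + 2d(sin α − sin β) = 143.640246; p = √p² = 11.985001; φ = atan2(cos β − cos α, d + sin α − sin β) = -0.085188 rad; t = (φ − α) mod 2π = 5.001558 rad, q = (β − φ) mod 2π = 4.084626 rad → L = 1.73·(5.001558 + 11.985001 + 4.084626) = 1.73·21.071185 = 36.453150 m
RSR: p² = 2 + d² − 2cos(α−β) + 2d(sin β − sin α) = 74.436497; p = √p² = 8.627659; φ = atan2(cos α − cos β, d − sin α + sin β) = 0.118471 rad; t = (α − φ) mod 2π = 1.077968 rad, q = (φ − β) mod 2π = 2.402218 rad → L = 1.73·(1.077968 + 8.627659 + 2.402218) = 1.73·12.107845 = 20.946573 m
LSR: p² = d² − 2 + 2cos(α−β) + 2d(sin α + sin β) = 104.840310; p = √p² = 10.239156; φ = atan2(−cos α − cos β, d + sin α + sin β) − atan2(−2, p) = 0.220547 rad; t = (φ − α) mod 2π = 5.307292 rad, q = (φ − β) mod 2π = 2.504294 rad → L = 1.73·(5.307292 + 10.239156 + 2.504294) = 1.73·18.050742 = 31.227783 m
RSL: p² = d² − 2 + 2cos(α−β) − 2d(sin α + sin β) = 97.690652; p = √p² = 9.883858; φ = atan2(cos α + cos β, d − sin α − sin β) − atan2(2, p) = -0.228257 rad; t = (α − φ) mod 2π = 1.424697 rad, q = (β − φ) mod 2π = 4.227695 rad → L = 1.73·(1.424697 + 9.883858 + 4.227695) = 1.73·15.536250 = 26.877713 m
RLR: c = (6 − d² + 2cos(α−β) + 2d(sin α − sin β))/8 = -8.304562, |c| > 1 → infeasible
LRL: c = (6 − d² + 2cos(α−β) − 2d(sin α − sin β))/8 = -16.955031, |c| > 1 → infeasible
Shortest: RSR with L = 20.946573 m ≈ 20.9466 m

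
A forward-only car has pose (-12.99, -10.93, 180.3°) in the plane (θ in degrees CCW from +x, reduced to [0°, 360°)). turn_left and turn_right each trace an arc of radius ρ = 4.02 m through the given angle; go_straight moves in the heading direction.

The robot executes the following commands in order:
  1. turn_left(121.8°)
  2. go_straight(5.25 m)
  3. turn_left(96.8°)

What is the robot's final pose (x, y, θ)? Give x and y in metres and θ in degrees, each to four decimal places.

(-7.6547, -22.5259, 38.9000°)

set_pose: (x, y, θ) = (-12.9900, -10.9300, 180.3000°), ρ = 4.02
turn_left(121.8°): centre at ρ to the left, rotate +121.8° → (-16.3744, -17.0862, 302.1000°)
go_straight(5.25): x += 5.25·cos θ, y += 5.25·sin θ → (-13.5845, -21.5336, 302.1000°)
turn_left(96.8°): centre at ρ to the left, rotate +96.8° → (-7.6547, -22.5259, 398.9000° ≡ 38.9000°)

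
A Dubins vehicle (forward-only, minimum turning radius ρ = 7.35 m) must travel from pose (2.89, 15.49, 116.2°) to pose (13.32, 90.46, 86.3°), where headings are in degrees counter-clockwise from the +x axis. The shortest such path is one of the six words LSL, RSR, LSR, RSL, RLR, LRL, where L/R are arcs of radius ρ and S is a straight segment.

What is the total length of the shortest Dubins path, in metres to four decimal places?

75.9583 m

Let ψ = atan2(Δy, Δx) = atan2(74.97, 10.43) = 82.0797° be the start→goal bearing.
Normalize: d = |goal − start| / ρ = 75.692046/7.35 = 10.298238, α = (θ_start − ψ) mod 360° = 34.1203° = 0.595511 rad, β = (θ_goal − ψ) mod 360° = 4.2203° = 0.073658 rad.
Common terms: sin α = 0.560932, cos α = 0.827862, sin β = 0.073591, cos β = 0.997288, cos(α−β) = 0.866897, d² = 106.053696. Work in radians in the unit-radius frame; every candidate has L = ρ·(t + p + q).
LSL: p² = 2 + d² − 2cos(α−β) + 2d(sin α − sin β) = 116.357406; p = √p² = 10.786909; φ = atan2(cos β − cos α, d + sin α − sin β) = 0.015707 rad; t = (φ − α) mod 2π = 5.703381 rad, q = (β − φ) mod 2π = 0.057951 rad → L = 7.35·(5.703381 + 10.786909 + 0.057951) = 7.35·16.548241 = 121.629570 m
RSR: p² = 2 + d² − 2cos(α−β) + 2d(sin β − sin α) = 96.282399; p = √p² = 9.812360; φ = atan2(cos α − cos β, d − sin α + sin β) = -0.017268 rad; t = (α − φ) mod 2π = 0.612779 rad, q = (φ − β) mod 2π = 6.192260 rad → L = 7.35·(0.612779 + 9.812360 + 6.192260) = 7.35·16.617398 = 122.137877 m
LSR: p² = d² − 2 + 2cos(α−β) + 2d(sin α + sin β) = 118.856434; p = √p² = 10.902130; φ = atan2(−cos α − cos β, d + sin α + sin β) − atan2(−2, p) = 0.016015 rad; t = (φ − α) mod 2π = 5.703689 rad, q = (φ − β) mod 2π = 6.225543 rad → L = 7.35·(5.703689 + 10.902130 + 6.225543) = 7.35·22.831362 = 167.810510 m
RSL: p² = d² − 2 + 2cos(α−β) − 2d(sin α + sin β) = 92.718545; p = √p² = 9.629047; φ = atan2(cos α + cos β, d − sin α − sin β) − atan2(2, p) = -0.018125 rad; t = (α − φ) mod 2π = 0.613637 rad, q = (β − φ) mod 2π = 0.091783 rad → L = 7.35·(0.613637 + 9.629047 + 0.091783) = 7.35·10.334467 = 75.958332 m
RLR: c = (6 − d² + 2cos(α−β) + 2d(sin α − sin β))/8 = -11.035300, |c| > 1 → infeasible
LRL: c = (6 − d² + 2cos(α−β) − 2d(sin α − sin β))/8 = -13.544676, |c| > 1 → infeasible
Shortest: RSL with L = 75.958332 m ≈ 75.9583 m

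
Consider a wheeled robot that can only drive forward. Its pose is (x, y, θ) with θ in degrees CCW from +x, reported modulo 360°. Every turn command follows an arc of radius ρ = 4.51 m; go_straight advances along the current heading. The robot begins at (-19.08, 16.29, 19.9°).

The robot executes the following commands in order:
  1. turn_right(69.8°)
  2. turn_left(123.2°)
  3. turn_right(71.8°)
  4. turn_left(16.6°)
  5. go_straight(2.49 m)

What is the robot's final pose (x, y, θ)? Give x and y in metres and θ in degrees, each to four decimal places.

(1.5261, 20.7710, 18.1000°)

set_pose: (x, y, θ) = (-19.0800, 16.2900, 19.9000°), ρ = 4.51
turn_right(69.8°): centre at ρ to the right, rotate −69.8° → (-14.0951, 14.9543, -49.9000° ≡ 310.1000°)
turn_left(123.2°): centre at ρ to the left, rotate +123.2° → (-6.3255, 16.5633, 433.3000° ≡ 73.3000°)
turn_right(71.8°): centre at ρ to the right, rotate −71.8° → (-2.1238, 19.7758, 1.5000°)
turn_left(16.6°): centre at ρ to the left, rotate +16.6° → (-0.8407, 19.9974, 18.1000°)
go_straight(2.49): x += 2.49·cos θ, y += 2.49·sin θ → (1.5261, 20.7710, 18.1000°)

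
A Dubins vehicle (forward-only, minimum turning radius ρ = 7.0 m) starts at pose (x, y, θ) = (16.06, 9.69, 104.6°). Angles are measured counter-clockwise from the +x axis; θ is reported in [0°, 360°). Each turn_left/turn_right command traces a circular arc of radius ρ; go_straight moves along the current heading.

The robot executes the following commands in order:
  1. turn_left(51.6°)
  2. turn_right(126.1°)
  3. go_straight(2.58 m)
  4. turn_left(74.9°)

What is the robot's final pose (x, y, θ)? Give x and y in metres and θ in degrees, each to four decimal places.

set_pose: (x, y, θ) = (16.0600, 9.6900, 104.6000°), ρ = 7.0
turn_left(51.6°): centre at ρ to the left, rotate +51.6° → (12.1109, 14.3302, 156.2000°)
turn_right(126.1°): centre at ρ to the right, rotate −126.1° → (11.4251, 26.7910, 30.1000°)
go_straight(2.58): x += 2.58·cos θ, y += 2.58·sin θ → (13.6572, 28.0849, 30.1000°)
turn_left(74.9°): centre at ρ to the left, rotate +74.9° → (16.9081, 35.9527, 105.0000°)

(16.9081, 35.9527, 105.0000°)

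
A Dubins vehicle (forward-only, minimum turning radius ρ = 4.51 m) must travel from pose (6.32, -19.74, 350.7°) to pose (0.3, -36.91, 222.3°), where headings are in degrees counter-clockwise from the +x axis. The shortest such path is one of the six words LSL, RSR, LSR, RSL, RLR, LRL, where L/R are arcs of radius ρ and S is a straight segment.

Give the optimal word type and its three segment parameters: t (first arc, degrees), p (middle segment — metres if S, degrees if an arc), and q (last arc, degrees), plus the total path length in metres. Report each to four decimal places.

Let ψ = atan2(Δy, Δx) = atan2(-17.17, -6.02) = -109.3213° be the start→goal bearing.
Normalize: d = |goal − start| / ρ = 18.194760/4.51 = 4.034315, α = (θ_start − ψ) mod 360° = 100.0213° = 1.745700 rad, β = (θ_goal − ψ) mod 360° = 331.6213° = 5.787883 rad.
Common terms: sin α = 0.984743, cos α = -0.174013, sin β = -0.475298, cos β = 0.879825, cos(α−β) = -0.621148, d² = 16.275697. Work in radians in the unit-radius frame; every candidate has L = ρ·(t + p + q).
LSL: p² = 2 + d² − 2cos(α−β) + 2d(sin α − sin β) = 31.298524; p = √p² = 5.594508; φ = atan2(cos β − cos α, d + sin α − sin β) = 0.189502 rad; t = (φ − α) mod 2π = 4.726987 rad, q = (β − φ) mod 2π = 5.598380 rad → L = 4.51·(4.726987 + 5.594508 + 5.598380) = 4.51·15.919876 = 71.798642 m
RSR: p² = 2 + d² − 2cos(α−β) + 2d(sin β − sin α) = 7.737461; p = √p² = 2.781629; φ = atan2(cos α − cos β, d − sin α + sin β) = -0.388560 rad; t = (α − φ) mod 2π = 2.134261 rad, q = (φ − β) mod 2π = 0.106742 rad → L = 4.51·(2.134261 + 2.781629 + 0.106742) = 4.51·5.022632 = 22.652070 m
LSR: p² = d² − 2 + 2cos(α−β) + 2d(sin α + sin β) = 17.143928; p = √p² = 4.140523; φ = atan2(−cos α − cos β, d + sin α + sin β) − atan2(−2, p) = 0.295876 rad; t = (φ − α) mod 2π = 4.833361 rad, q = (φ − β) mod 2π = 0.791178 rad → L = 4.51·(4.833361 + 4.140523 + 0.791178) = 4.51·9.765061 = 44.040427 m
RSL: p² = d² − 2 + 2cos(α−β) − 2d(sin α + sin β) = 8.922875; p = √p² = 2.987118; φ = atan2(cos α + cos β, d − sin α − sin β) − atan2(2, p) = -0.392366 rad; t = (α − φ) mod 2π = 2.138067 rad, q = (β − φ) mod 2π = 6.180249 rad → L = 4.51·(2.138067 + 2.987118 + 6.180249) = 4.51·11.305434 = 50.987506 m
RLR: c = (6 − d² + 2cos(α−β) + 2d(sin α − sin β))/8 = 0.032817; p = 2π − arccos c = 4.745212 rad; φ = atan2(cos α − cos β, d − sin α + sin β) = -0.388560 rad; t = (α − φ + p/2) mod 2π = 4.506867 rad, q = (α − β − t + p) mod 2π = 2.479348 rad → L = 4.51·(4.506867 + 4.745212 + 2.479348) = 4.51·11.731427 = 52.908737 m
LRL: c = (6 − d² + 2cos(α−β) − 2d(sin α − sin β))/8 = -2.912315, |c| > 1 → infeasible
Shortest: RSR with L = 22.652070 m ≈ 22.6521 m
Convert RSR to answer units (arcs ×180/π): t = 2.134261·180/π = 122.2841°, p = ρ·p = 4.51·2.781629 = 12.5451 m, q = 0.106742·180/π = 6.1159°, L = 22.6521 m.

RSR: t = 122.2841°, p = 12.5451 m, q = 6.1159°, L = 22.6521 m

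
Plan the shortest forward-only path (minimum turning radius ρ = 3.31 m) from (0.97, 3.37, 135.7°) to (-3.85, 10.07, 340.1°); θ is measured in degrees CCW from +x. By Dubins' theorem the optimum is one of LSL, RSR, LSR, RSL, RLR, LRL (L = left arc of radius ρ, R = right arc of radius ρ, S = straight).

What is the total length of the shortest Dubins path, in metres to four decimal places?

Let ψ = atan2(Δy, Δx) = atan2(6.70, -4.82) = 125.7314° be the start→goal bearing.
Normalize: d = |goal − start| / ρ = 8.253630/3.31 = 2.493544, α = (θ_start − ψ) mod 360° = 9.9686° = 0.173986 rad, β = (θ_goal − ψ) mod 360° = 214.3686° = 3.741439 rad.
Common terms: sin α = 0.173109, cos α = 0.984903, sin β = -0.564515, cos β = -0.825423, cos(α−β) = -0.910684, d² = 6.217760. Work in radians in the unit-radius frame; every candidate has L = ρ·(t + p + q).
LSL: p² = 2 + d² − 2cos(α−β) + 2d(sin α − sin β) = 13.717726; p = √p² = 3.703745; φ = atan2(cos β − cos α, d + sin α − sin β) = -0.510693 rad; t = (φ − α) mod 2π = 5.598506 rad, q = (β − φ) mod 2π = 4.252132 rad → L = 3.31·(5.598506 + 3.703745 + 4.252132) = 3.31·13.554383 = 44.865008 m
RSR: p² = 2 + d² − 2cos(α−β) + 2d(sin β − sin α) = 6.360529; p = √p² = 2.522009; φ = atan2(cos α − cos β, d − sin α + sin β) = 0.800653 rad; t = (α − φ) mod 2π = 5.656518 rad, q = (φ − β) mod 2π = 3.342399 rad → L = 3.31·(5.656518 + 2.522009 + 3.342399) = 3.31·11.520926 = 38.134267 m
LSR: p² = d² − 2 + 2cos(α−β) + 2d(sin α + sin β) = 0.444416; p = √p² = 0.666645; φ = atan2(−cos α − cos β, d + sin α + sin β) − atan2(−2, p) = 1.173335 rad; t = (φ − α) mod 2π = 0.999349 rad, q = (φ − β) mod 2π = 3.715081 rad → L = 3.31·(0.999349 + 0.666645 + 3.715081) = 3.31·5.381076 = 17.811361 m
RSL: p² = d² − 2 + 2cos(α−β) − 2d(sin α + sin β) = 4.348369; p = √p² = 2.085274; φ = atan2(cos α + cos β, d − sin α − sin β) − atan2(2, p) = -0.709304 rad; t = (α − φ) mod 2π = 0.883289 rad, q = (β − φ) mod 2π = 4.450742 rad → L = 3.31·(0.883289 + 2.085274 + 4.450742) = 3.31·7.419306 = 24.557904 m
RLR: c = (6 − d² + 2cos(α−β) + 2d(sin α − sin β))/8 = 0.204934; p = 2π − arccos c = 4.918785 rad; φ = atan2(cos α − cos β, d − sin α + sin β) = 0.800653 rad; t = (α − φ + p/2) mod 2π = 1.832725 rad, q = (α − β − t + p) mod 2π = 5.801792 rad → L = 3.31·(1.832725 + 4.918785 + 5.801792) = 3.31·12.553303 = 41.551432 m
LRL: c = (6 − d² + 2cos(α−β) − 2d(sin α − sin β))/8 = -0.714716; p = 2π − arccos c = 3.916171 rad; φ = atan2(cos β − cos α, d + sin α − sin β) = -0.510693 rad; t = (φ − α + p/2) mod 2π = 1.273406 rad, q = (β − α − t + p) mod 2π = 6.210218 rad → L = 3.31·(1.273406 + 3.916171 + 6.210218) = 3.31·11.399796 = 37.733324 m
Shortest: LSR with L = 17.811361 m ≈ 17.8114 m

17.8114 m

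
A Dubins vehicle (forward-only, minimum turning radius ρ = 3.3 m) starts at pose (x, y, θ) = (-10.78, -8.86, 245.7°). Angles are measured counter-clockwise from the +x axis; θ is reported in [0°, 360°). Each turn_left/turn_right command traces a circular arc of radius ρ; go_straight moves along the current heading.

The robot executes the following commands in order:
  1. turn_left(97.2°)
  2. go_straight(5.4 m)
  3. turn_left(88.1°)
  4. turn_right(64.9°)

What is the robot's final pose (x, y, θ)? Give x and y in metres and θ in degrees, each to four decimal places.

set_pose: (x, y, θ) = (-10.7800, -8.8600, 245.7000°), ρ = 3.3
turn_left(97.2°): centre at ρ to the left, rotate +97.2° → (-8.7427, -13.3721, 342.9000°)
go_straight(5.4): x += 5.4·cos θ, y += 5.4·sin θ → (-3.5814, -14.9599, 342.9000°)
turn_left(88.1°): centre at ρ to the left, rotate +88.1° → (0.5091, -12.8802, 431.0000° ≡ 71.0000°)
turn_right(64.9°): centre at ρ to the right, rotate −64.9° → (3.2787, -10.6732, 6.1000°)

(3.2787, -10.6732, 6.1000°)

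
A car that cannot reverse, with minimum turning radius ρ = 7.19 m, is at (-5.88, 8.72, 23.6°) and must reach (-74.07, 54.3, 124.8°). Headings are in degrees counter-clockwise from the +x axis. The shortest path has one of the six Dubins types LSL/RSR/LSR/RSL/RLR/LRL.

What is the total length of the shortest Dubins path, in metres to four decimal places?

92.3344 m

Let ψ = atan2(Δy, Δx) = atan2(45.58, -68.19) = 146.2402° be the start→goal bearing.
Normalize: d = |goal − start| / ρ = 82.020805/7.19 = 11.407622, α = (θ_start − ψ) mod 360° = 237.3598° = 4.142710 rad, β = (θ_goal − ψ) mod 360° = 338.5598° = 5.908983 rad.
Common terms: sin α = -0.842074, cos α = -0.539362, sin β = -0.365530, cos β = 0.930800, cos(α−β) = -0.194234, d² = 130.133850. Work in radians in the unit-radius frame; every candidate has L = ρ·(t + p + q).
LSL: p² = 2 + d² − 2cos(α−β) + 2d(sin α − sin β) = 121.649836; p = √p² = 11.029498; φ = atan2(cos β − cos α, d + sin α − sin β) = 0.133691 rad; t = (φ − α) mod 2π = 2.274166 rad, q = (β − φ) mod 2π = 5.775292 rad → L = 7.19·(2.274166 + 11.029498 + 5.775292) = 7.19·19.078957 = 137.177701 m
RSR: p² = 2 + d² − 2cos(α−β) + 2d(sin β − sin α) = 143.394800; p = √p² = 11.974757; φ = atan2(cos α − cos β, d − sin α + sin β) = -0.123082 rad; t = (α − φ) mod 2π = 4.265793 rad, q = (φ − β) mod 2π = 0.251120 rad → L = 7.19·(4.265793 + 11.974757 + 0.251120) = 7.19·16.491669 = 118.575099 m
LSR: p² = d² − 2 + 2cos(α−β) + 2d(sin α + sin β) = 100.193600; p = √p² = 10.009675; φ = atan2(−cos α − cos β, d + sin α + sin β) − atan2(−2, p) = 0.158852 rad; t = (φ − α) mod 2π = 2.299327 rad, q = (φ − β) mod 2π = 0.533054 rad → L = 7.19·(2.299327 + 10.009675 + 0.533054) = 7.19·12.842057 = 92.334387 m
RSL: p² = d² − 2 + 2cos(α−β) − 2d(sin α + sin β) = 155.297162; p = √p² = 12.461828; φ = atan2(cos α + cos β, d − sin α − sin β) − atan2(2, p) = -0.128114 rad; t = (α − φ) mod 2π = 4.270824 rad, q = (β − φ) mod 2π = 6.037098 rad → L = 7.19·(4.270824 + 12.461828 + 6.037098) = 7.19·22.769750 = 163.714503 m
RLR: c = (6 − d² + 2cos(α−β) + 2d(sin α − sin β))/8 = -16.924350, |c| > 1 → infeasible
LRL: c = (6 − d² + 2cos(α−β) − 2d(sin α − sin β))/8 = -14.206230, |c| > 1 → infeasible
Shortest: LSR with L = 92.334387 m ≈ 92.3344 m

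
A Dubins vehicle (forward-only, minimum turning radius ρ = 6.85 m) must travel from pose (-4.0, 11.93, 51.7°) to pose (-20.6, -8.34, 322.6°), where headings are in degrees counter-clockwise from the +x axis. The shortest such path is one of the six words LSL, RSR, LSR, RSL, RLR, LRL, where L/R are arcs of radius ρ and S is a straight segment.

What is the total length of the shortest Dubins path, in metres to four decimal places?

Let ψ = atan2(Δy, Δx) = atan2(-20.27, -16.60) = -129.3156° be the start→goal bearing.
Normalize: d = |goal − start| / ρ = 26.199865/6.85 = 3.824798, α = (θ_start − ψ) mod 360° = 181.0156° = 3.159318 rad, β = (θ_goal − ψ) mod 360° = 91.9156° = 1.604229 rad.
Common terms: sin α = -0.017724, cos α = -0.999843, sin β = 0.999441, cos β = -0.033427, cos(α−β) = 0.015707, d² = 14.629078. Work in radians in the unit-radius frame; every candidate has L = ρ·(t + p + q).
LSL: p² = 2 + d² − 2cos(α−β) + 2d(sin α − sin β) = 8.816761; p = √p² = 2.969303; φ = atan2(cos β − cos α, d + sin α − sin β) = 0.331508 rad; t = (φ − α) mod 2π = 3.455375 rad, q = (β − φ) mod 2π = 1.272721 rad → L = 6.85·(3.455375 + 2.969303 + 1.272721) = 6.85·7.697400 = 52.727190 m
RSR: p² = 2 + d² − 2cos(α−β) + 2d(sin β − sin α) = 24.378565; p = √p² = 4.937465; φ = atan2(cos α − cos β, d − sin α + sin β) = -0.197003 rad; t = (α − φ) mod 2π = 3.356321 rad, q = (φ − β) mod 2π = 4.481953 rad → L = 6.85·(3.356321 + 4.937465 + 4.481953) = 6.85·12.775739 = 87.513813 m
LSR: p² = d² − 2 + 2cos(α−β) + 2d(sin α + sin β) = 20.170231; p = √p² = 4.491128; φ = atan2(−cos α − cos β, d + sin α + sin β) − atan2(−2, p) = 0.630707 rad; t = (φ − α) mod 2π = 3.754575 rad, q = (φ − β) mod 2π = 5.309663 rad → L = 6.85·(3.754575 + 4.491128 + 5.309663) = 6.85·13.555367 = 92.854261 m
RSL: p² = d² − 2 + 2cos(α−β) − 2d(sin α + sin β) = 5.150753; p = √p² = 2.269527; φ = atan2(cos α + cos β, d − sin α − sin β) − atan2(2, p) = -1.070945 rad; t = (α − φ) mod 2π = 4.230263 rad, q = (β − φ) mod 2π = 2.675174 rad → L = 6.85·(4.230263 + 2.269527 + 2.675174) = 6.85·9.174964 = 62.848506 m
RLR: c = (6 − d² + 2cos(α−β) + 2d(sin α − sin β))/8 = -2.047321, |c| > 1 → infeasible
LRL: c = (6 − d² + 2cos(α−β) − 2d(sin α − sin β))/8 = -0.102095; p = 2π − arccos c = 4.610116 rad; φ = atan2(cos β − cos α, d + sin α − sin β) = 0.331508 rad; t = (φ − α + p/2) mod 2π = 5.760433 rad, q = (β − α − t + p) mod 2π = 3.577779 rad → L = 6.85·(5.760433 + 4.610116 + 3.577779) = 6.85·13.948328 = 95.546049 m
Shortest: LSL with L = 52.727190 m ≈ 52.7272 m

52.7272 m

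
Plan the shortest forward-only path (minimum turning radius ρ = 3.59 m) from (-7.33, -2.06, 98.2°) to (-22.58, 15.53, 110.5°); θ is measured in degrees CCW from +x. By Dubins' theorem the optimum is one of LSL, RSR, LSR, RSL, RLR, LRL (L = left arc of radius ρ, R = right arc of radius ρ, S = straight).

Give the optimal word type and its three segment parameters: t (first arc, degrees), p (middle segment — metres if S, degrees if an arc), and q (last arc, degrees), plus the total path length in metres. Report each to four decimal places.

LSR: t = 35.0084°, p = 19.8163 m, q = 22.7084°, L = 23.4327 m

Let ψ = atan2(Δy, Δx) = atan2(17.59, -15.25) = 130.9243° be the start→goal bearing.
Normalize: d = |goal − start| / ρ = 23.280262/3.59 = 6.484753, α = (θ_start − ψ) mod 360° = 327.2757° = 5.712038 rad, β = (θ_goal − ψ) mod 360° = 339.5757° = 5.926714 rad.
Common terms: sin α = -0.540597, cos α = 0.841282, sin β = -0.348970, cos β = 0.937134, cos(α−β) = 0.977046, d² = 42.052017. Work in radians in the unit-radius frame; every candidate has L = ρ·(t + p + q).
LSL: p² = 2 + d² − 2cos(α−β) + 2d(sin α − sin β) = 39.612610; p = √p² = 6.293855; φ = atan2(cos β − cos α, d + sin α − sin β) = 0.015230 rad; t = (φ − α) mod 2π = 0.586377 rad, q = (β − φ) mod 2π = 5.911484 rad → L = 3.59·(0.586377 + 6.293855 + 5.911484) = 3.59·12.791716 = 45.922260 m
RSR: p² = 2 + d² − 2cos(α−β) + 2d(sin β − sin α) = 44.583241; p = √p² = 6.677068; φ = atan2(cos α − cos β, d − sin α + sin β) = -0.014356 rad; t = (α − φ) mod 2π = 5.726394 rad, q = (φ − β) mod 2π = 0.342115 rad → L = 3.59·(5.726394 + 6.677068 + 0.342115) = 3.59·12.745578 = 45.756626 m
LSR: p² = d² − 2 + 2cos(α−β) + 2d(sin α + sin β) = 30.468867; p = √p² = 5.519861; φ = atan2(−cos α − cos β, d + sin α + sin β) − atan2(−2, p) = 0.039866 rad; t = (φ − α) mod 2π = 0.611013 rad, q = (φ − β) mod 2π = 0.396337 rad → L = 3.59·(0.611013 + 5.519861 + 0.396337) = 3.59·6.527211 = 23.432687 m
RSL: p² = d² − 2 + 2cos(α−β) − 2d(sin α + sin β) = 53.543349; p = √p² = 7.317332; φ = atan2(cos α + cos β, d − sin α − sin β) − atan2(2, p) = -0.030162 rad; t = (α − φ) mod 2π = 5.742201 rad, q = (β − φ) mod 2π = 5.956876 rad → L = 3.59·(5.742201 + 7.317332 + 5.956876) = 3.59·19.016409 = 68.268910 m
RLR: c = (6 − d² + 2cos(α−β) + 2d(sin α − sin β))/8 = -4.572905, |c| > 1 → infeasible
LRL: c = (6 − d² + 2cos(α−β) − 2d(sin α − sin β))/8 = -3.951576, |c| > 1 → infeasible
Shortest: LSR with L = 23.432687 m ≈ 23.4327 m
Convert LSR to answer units (arcs ×180/π): t = 0.611013·180/π = 35.0084°, p = ρ·p = 3.59·5.519861 = 19.8163 m, q = 0.396337·180/π = 22.7084°, L = 23.4327 m.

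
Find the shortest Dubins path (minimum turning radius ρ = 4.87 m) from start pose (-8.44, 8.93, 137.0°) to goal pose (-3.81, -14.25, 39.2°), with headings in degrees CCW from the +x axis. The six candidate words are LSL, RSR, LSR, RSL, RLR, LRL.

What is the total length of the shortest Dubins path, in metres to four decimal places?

Let ψ = atan2(Δy, Δx) = atan2(-23.18, 4.63) = -78.7043° be the start→goal bearing.
Normalize: d = |goal − start| / ρ = 23.637879/4.87 = 4.853774, α = (θ_start − ψ) mod 360° = 215.7043° = 3.764751 rad, β = (θ_goal − ψ) mod 360° = 117.9043° = 2.057819 rad.
Common terms: sin α = -0.583603, cos α = -0.812039, sin β = 0.883730, cos β = -0.467997, cos(α−β) = -0.135716, d² = 23.559120. Work in radians in the unit-radius frame; every candidate has L = ρ·(t + p + q).
LSL: p² = 2 + d² − 2cos(α−β) + 2d(sin α − sin β) = 11.586348; p = √p² = 3.403873; φ = atan2(cos β − cos α, d + sin α − sin β) = 0.101247 rad; t = (φ − α) mod 2π = 2.619681 rad, q = (β − φ) mod 2π = 1.956572 rad → L = 4.87·(2.619681 + 3.403873 + 1.956572) = 4.87·7.980126 = 38.863213 m
RSR: p² = 2 + d² − 2cos(α−β) + 2d(sin β − sin α) = 40.074755; p = √p² = 6.330462; φ = atan2(cos α − cos β, d − sin α + sin β) = -0.054374 rad; t = (α − φ) mod 2π = 3.819125 rad, q = (φ − β) mod 2π = 4.170993 rad → L = 4.87·(3.819125 + 6.330462 + 4.170993) = 4.87·14.320580 = 69.741223 m
LSR: p² = d² − 2 + 2cos(α−β) + 2d(sin α + sin β) = 24.201193; p = √p² = 4.919471; φ = atan2(−cos α − cos β, d + sin α + sin β) − atan2(−2, p) = 0.629575 rad; t = (φ − α) mod 2π = 3.148010 rad, q = (φ − β) mod 2π = 4.854942 rad → L = 4.87·(3.148010 + 4.919471 + 4.854942) = 4.87·12.922422 = 62.932197 m
RSL: p² = d² − 2 + 2cos(α−β) − 2d(sin α + sin β) = 18.374185; p = √p² = 4.286512; φ = atan2(cos α + cos β, d − sin α − sin β) − atan2(2, p) = -0.710586 rad; t = (α − φ) mod 2π = 4.475336 rad, q = (β − φ) mod 2π = 2.768404 rad → L = 4.87·(4.475336 + 4.286512 + 2.768404) = 4.87·11.530253 = 56.152330 m
RLR: c = (6 − d² + 2cos(α−β) + 2d(sin α − sin β))/8 = -4.009344, |c| > 1 → infeasible
LRL: c = (6 − d² + 2cos(α−β) − 2d(sin α − sin β))/8 = -0.448294; p = 2π − arccos c = 4.247534 rad; φ = atan2(cos β − cos α, d + sin α − sin β) = 0.101247 rad; t = (φ − α + p/2) mod 2π = 4.743448 rad, q = (β − α − t + p) mod 2π = 4.080339 rad → L = 4.87·(4.743448 + 4.247534 + 4.080339) = 4.87·13.071321 = 63.657331 m
Shortest: LSL with L = 38.863213 m ≈ 38.8632 m

38.8632 m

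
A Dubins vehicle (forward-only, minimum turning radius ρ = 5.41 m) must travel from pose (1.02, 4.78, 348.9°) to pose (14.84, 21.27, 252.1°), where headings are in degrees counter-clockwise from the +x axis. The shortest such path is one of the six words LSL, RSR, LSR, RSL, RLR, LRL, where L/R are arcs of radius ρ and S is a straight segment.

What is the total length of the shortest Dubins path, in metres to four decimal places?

Let ψ = atan2(Δy, Δx) = atan2(16.49, 13.82) = 50.0342° be the start→goal bearing.
Normalize: d = |goal − start| / ρ = 21.515401/5.41 = 3.976969, α = (θ_start − ψ) mod 360° = 298.8658° = 5.216193 rad, β = (θ_goal − ψ) mod 360° = 202.0658° = 3.526714 rad.
Common terms: sin α = -0.875753, cos α = 0.482760, sin β = -0.375672, cos β = -0.926753, cos(α−β) = -0.118404, d² = 15.816281. Work in radians in the unit-radius frame; every candidate has L = ρ·(t + p + q).
LSL: p² = 2 + d² − 2cos(α−β) + 2d(sin α − sin β) = 14.075475; p = √p² = 3.751730; φ = atan2(cos β − cos α, d + sin α − sin β) = -0.385149 rad; t = (φ − α) mod 2π = 0.681844 rad, q = (β − φ) mod 2π = 3.911863 rad → L = 5.41·(0.681844 + 3.751730 + 3.911863) = 5.41·8.345436 = 45.148810 m
RSR: p² = 2 + d² − 2cos(α−β) + 2d(sin β − sin α) = 22.030703; p = √p² = 4.693688; φ = atan2(cos α − cos β, d − sin α + sin β) = 0.305007 rad; t = (α − φ) mod 2π = 4.911186 rad, q = (φ − β) mod 2π = 3.061478 rad → L = 5.41·(4.911186 + 4.693688 + 3.061478) = 5.41·12.666352 = 68.524962 m
LSR: p² = d² − 2 + 2cos(α−β) + 2d(sin α + sin β) = 3.625723; p = √p² = 1.904133; φ = atan2(−cos α − cos β, d + sin α + sin β) − atan2(−2, p) = 0.971431 rad; t = (φ − α) mod 2π = 2.038423 rad, q = (φ − β) mod 2π = 3.727902 rad → L = 5.41·(2.038423 + 1.904133 + 3.727902) = 5.41·7.670458 = 41.497180 m
RSL: p² = d² − 2 + 2cos(α−β) − 2d(sin α + sin β) = 23.533223; p = √p² = 4.851105; φ = atan2(cos α + cos β, d − sin α − sin β) − atan2(2, p) = -0.475761 rad; t = (α − φ) mod 2π = 5.691954 rad, q = (β − φ) mod 2π = 4.002475 rad → L = 5.41·(5.691954 + 4.851105 + 4.002475) = 5.41·14.545535 = 78.691343 m
RLR: c = (6 − d² + 2cos(α−β) + 2d(sin α − sin β))/8 = -1.753838, |c| > 1 → infeasible
LRL: c = (6 − d² + 2cos(α−β) − 2d(sin α − sin β))/8 = -0.759434; p = 2π − arccos c = 3.849946 rad; φ = atan2(cos β − cos α, d + sin α − sin β) = -0.385149 rad; t = (φ − α + p/2) mod 2π = 2.606817 rad, q = (β − α − t + p) mod 2π = 5.836835 rad → L = 5.41·(2.606817 + 3.849946 + 5.836835) = 5.41·12.293598 = 66.508365 m
Shortest: LSR with L = 41.497180 m ≈ 41.4972 m

41.4972 m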